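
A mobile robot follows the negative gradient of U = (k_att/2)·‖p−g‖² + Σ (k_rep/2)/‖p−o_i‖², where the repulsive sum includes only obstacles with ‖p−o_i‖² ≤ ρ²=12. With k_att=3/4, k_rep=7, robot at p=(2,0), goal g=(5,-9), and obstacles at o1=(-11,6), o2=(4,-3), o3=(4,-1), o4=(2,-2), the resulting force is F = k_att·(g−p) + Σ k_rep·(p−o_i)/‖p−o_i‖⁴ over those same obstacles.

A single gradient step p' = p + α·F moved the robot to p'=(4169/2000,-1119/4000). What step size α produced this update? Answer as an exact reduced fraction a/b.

α = 1/20

F_att = 3/4·(g−p) = 3/4·(3,-9) = (2.2500,-6.7500)
o1: d²=205 > ρ²=12 → inactive
o2: d²=13 > ρ²=12 → inactive
o3: d²=5 ≤ ρ²=12; F_rep = 7·(-2,1)/5² = (-0.5600,0.2800)
o4: d²=4 ≤ ρ²=12; F_rep = 7·(0,2)/4² = (0.0000,0.8750)
F = F_att + ΣF_rep = (1.6900,-5.5950)
Δp = p'−p = (0.0845,-0.2797); α = Δx/Fx = (169/2000) / (169/100) = 1/20
check: Δy/Fy = (-1119/4000) / (-1119/200) = 1/20 ✓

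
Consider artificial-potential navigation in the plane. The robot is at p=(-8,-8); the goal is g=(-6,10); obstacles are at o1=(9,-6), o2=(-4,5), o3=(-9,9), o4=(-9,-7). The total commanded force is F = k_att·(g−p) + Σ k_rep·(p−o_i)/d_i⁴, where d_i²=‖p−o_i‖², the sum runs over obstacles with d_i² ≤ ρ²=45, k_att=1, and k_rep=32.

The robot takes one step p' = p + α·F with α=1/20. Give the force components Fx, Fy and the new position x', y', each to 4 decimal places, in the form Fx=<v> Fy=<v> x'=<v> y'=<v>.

Fx=10.0000 Fy=10.0000 x'=-7.5000 y'=-7.5000

F_att = 1·(g−p) = 1·(2,18) = (2.0000,18.0000)
o1: d²=293 > ρ²=45 → inactive
o2: d²=185 > ρ²=45 → inactive
o3: d²=290 > ρ²=45 → inactive
o4: d²=2 ≤ ρ²=45; F_rep = 32·(1,-1)/2² = (8.0000,-8.0000)
F = F_att + ΣF_rep = (10.0000,10.0000)
p' = p + 1/20·F = (-7.5000,-7.5000)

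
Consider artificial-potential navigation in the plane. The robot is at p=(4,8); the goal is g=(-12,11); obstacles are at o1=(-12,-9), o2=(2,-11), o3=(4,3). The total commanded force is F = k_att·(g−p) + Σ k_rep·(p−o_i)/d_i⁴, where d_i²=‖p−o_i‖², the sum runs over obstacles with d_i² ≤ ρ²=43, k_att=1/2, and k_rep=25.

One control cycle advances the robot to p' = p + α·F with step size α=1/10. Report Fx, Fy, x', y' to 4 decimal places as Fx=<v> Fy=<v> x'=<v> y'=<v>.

F_att = 1/2·(g−p) = 1/2·(-16,3) = (-8.0000,1.5000)
o1: d²=545 > ρ²=43 → inactive
o2: d²=365 > ρ²=43 → inactive
o3: d²=25 ≤ ρ²=43; F_rep = 25·(0,5)/25² = (0.0000,0.2000)
F = F_att + ΣF_rep = (-8.0000,1.7000)
p' = p + 1/10·F = (3.2000,8.1700)

Fx=-8.0000 Fy=1.7000 x'=3.2000 y'=8.1700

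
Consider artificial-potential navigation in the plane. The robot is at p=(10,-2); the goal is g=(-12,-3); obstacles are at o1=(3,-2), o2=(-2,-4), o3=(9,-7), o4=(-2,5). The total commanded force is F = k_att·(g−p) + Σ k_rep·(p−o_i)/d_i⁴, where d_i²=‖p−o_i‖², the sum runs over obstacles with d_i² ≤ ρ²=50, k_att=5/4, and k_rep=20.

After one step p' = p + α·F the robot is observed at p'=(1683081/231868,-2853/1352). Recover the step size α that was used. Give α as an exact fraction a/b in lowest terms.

α = 1/10

F_att = 5/4·(g−p) = 5/4·(-22,-1) = (-27.5000,-1.2500)
o1: d²=49 ≤ ρ²=50; F_rep = 20·(7,0)/49² = (0.0583,0.0000)
o2: d²=148 > ρ²=50 → inactive
o3: d²=26 ≤ ρ²=50; F_rep = 20·(1,5)/26² = (0.0296,0.1479)
o4: d²=193 > ρ²=50 → inactive
F = F_att + ΣF_rep = (-27.4121,-1.1021)
Δp = p'−p = (-2.7412,-0.1102); α = Δx/Fx = (-635599/231868) / (-3177995/115934) = 1/10
check: Δy/Fy = (-149/1352) / (-745/676) = 1/10 ✓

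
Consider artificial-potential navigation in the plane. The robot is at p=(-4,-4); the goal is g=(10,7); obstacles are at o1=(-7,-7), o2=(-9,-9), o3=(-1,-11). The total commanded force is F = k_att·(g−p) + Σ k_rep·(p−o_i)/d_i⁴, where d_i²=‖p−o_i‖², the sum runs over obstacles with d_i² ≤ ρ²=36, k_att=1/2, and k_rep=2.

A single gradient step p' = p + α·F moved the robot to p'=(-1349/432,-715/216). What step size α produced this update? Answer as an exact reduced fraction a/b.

α = 1/8

F_att = 1/2·(g−p) = 1/2·(14,11) = (7.0000,5.5000)
o1: d²=18 ≤ ρ²=36; F_rep = 2·(3,3)/18² = (0.0185,0.0185)
o2: d²=50 > ρ²=36 → inactive
o3: d²=58 > ρ²=36 → inactive
F = F_att + ΣF_rep = (7.0185,5.5185)
Δp = p'−p = (0.8773,0.6898); α = Δx/Fx = (379/432) / (379/54) = 1/8
check: Δy/Fy = (149/216) / (149/27) = 1/8 ✓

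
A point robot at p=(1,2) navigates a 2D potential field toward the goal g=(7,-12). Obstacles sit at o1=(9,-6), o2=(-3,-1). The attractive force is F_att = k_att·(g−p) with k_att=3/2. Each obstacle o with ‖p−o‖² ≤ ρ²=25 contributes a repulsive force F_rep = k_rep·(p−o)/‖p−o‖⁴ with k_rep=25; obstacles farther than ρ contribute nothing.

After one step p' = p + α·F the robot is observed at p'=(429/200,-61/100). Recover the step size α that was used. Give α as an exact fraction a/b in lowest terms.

α = 1/8

F_att = 3/2·(g−p) = 3/2·(6,-14) = (9.0000,-21.0000)
o1: d²=128 > ρ²=25 → inactive
o2: d²=25 ≤ ρ²=25; F_rep = 25·(4,3)/25² = (0.1600,0.1200)
F = F_att + ΣF_rep = (9.1600,-20.8800)
Δp = p'−p = (1.1450,-2.6100); α = Δx/Fx = (229/200) / (229/25) = 1/8
check: Δy/Fy = (-261/100) / (-522/25) = 1/8 ✓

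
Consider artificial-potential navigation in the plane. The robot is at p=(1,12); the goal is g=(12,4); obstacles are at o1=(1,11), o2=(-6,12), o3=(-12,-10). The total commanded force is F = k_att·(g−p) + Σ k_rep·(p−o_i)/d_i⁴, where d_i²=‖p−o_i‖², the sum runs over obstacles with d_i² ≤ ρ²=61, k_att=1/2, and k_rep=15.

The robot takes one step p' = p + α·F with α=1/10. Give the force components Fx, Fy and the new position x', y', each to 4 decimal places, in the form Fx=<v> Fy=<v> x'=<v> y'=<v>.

F_att = 1/2·(g−p) = 1/2·(11,-8) = (5.5000,-4.0000)
o1: d²=1 ≤ ρ²=61; F_rep = 15·(0,1)/1² = (0.0000,15.0000)
o2: d²=49 ≤ ρ²=61; F_rep = 15·(7,0)/49² = (0.0437,0.0000)
o3: d²=653 > ρ²=61 → inactive
F = F_att + ΣF_rep = (5.5437,11.0000)
p' = p + 1/10·F = (1.5544,13.1000)

Fx=5.5437 Fy=11.0000 x'=1.5544 y'=13.1000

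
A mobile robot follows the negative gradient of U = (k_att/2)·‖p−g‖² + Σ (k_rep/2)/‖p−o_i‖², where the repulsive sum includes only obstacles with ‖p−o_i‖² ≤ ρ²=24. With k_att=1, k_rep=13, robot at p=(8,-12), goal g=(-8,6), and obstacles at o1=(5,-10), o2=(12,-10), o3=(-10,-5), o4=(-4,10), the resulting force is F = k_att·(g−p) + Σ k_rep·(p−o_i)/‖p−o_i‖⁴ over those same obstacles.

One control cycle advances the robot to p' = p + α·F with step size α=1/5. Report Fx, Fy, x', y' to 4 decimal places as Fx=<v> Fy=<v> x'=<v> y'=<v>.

F_att = 1·(g−p) = 1·(-16,18) = (-16.0000,18.0000)
o1: d²=13 ≤ ρ²=24; F_rep = 13·(3,-2)/13² = (0.2308,-0.1538)
o2: d²=20 ≤ ρ²=24; F_rep = 13·(-4,-2)/20² = (-0.1300,-0.0650)
o3: d²=373 > ρ²=24 → inactive
o4: d²=628 > ρ²=24 → inactive
F = F_att + ΣF_rep = (-15.8992,17.7812)
p' = p + 1/5·F = (4.8202,-8.4438)

Fx=-15.8992 Fy=17.7812 x'=4.8202 y'=-8.4438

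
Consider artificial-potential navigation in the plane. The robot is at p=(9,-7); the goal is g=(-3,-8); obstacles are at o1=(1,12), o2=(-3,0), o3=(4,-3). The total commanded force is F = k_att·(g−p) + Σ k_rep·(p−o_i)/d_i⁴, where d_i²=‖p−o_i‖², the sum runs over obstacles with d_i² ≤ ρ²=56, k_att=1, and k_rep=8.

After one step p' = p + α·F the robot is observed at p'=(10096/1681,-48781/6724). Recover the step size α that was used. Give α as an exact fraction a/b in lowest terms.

α = 1/4

F_att = 1·(g−p) = 1·(-12,-1) = (-12.0000,-1.0000)
o1: d²=425 > ρ²=56 → inactive
o2: d²=193 > ρ²=56 → inactive
o3: d²=41 ≤ ρ²=56; F_rep = 8·(5,-4)/41² = (0.0238,-0.0190)
F = F_att + ΣF_rep = (-11.9762,-1.0190)
Δp = p'−p = (-2.9941,-0.2548); α = Δx/Fx = (-5033/1681) / (-20132/1681) = 1/4
check: Δy/Fy = (-1713/6724) / (-1713/1681) = 1/4 ✓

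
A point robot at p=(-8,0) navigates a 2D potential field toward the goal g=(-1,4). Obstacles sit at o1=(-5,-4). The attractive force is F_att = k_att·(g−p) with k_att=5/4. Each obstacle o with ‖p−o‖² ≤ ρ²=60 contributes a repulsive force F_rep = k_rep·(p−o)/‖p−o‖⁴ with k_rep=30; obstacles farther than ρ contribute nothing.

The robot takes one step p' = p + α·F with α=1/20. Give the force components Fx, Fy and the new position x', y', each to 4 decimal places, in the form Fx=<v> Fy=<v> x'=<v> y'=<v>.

Fx=8.6060 Fy=5.1920 x'=-7.5697 y'=0.2596

F_att = 5/4·(g−p) = 5/4·(7,4) = (8.7500,5.0000)
o1: d²=25 ≤ ρ²=60; F_rep = 30·(-3,4)/25² = (-0.1440,0.1920)
F = F_att + ΣF_rep = (8.6060,5.1920)
p' = p + 1/20·F = (-7.5697,0.2596)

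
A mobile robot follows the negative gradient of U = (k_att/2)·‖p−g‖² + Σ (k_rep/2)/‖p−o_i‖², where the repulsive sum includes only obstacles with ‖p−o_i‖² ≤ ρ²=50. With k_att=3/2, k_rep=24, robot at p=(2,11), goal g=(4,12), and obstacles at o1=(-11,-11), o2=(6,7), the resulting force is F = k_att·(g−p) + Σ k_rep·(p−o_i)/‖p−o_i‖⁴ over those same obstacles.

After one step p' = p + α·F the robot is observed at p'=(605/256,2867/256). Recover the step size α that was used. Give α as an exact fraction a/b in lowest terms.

F_att = 3/2·(g−p) = 3/2·(2,1) = (3.0000,1.5000)
o1: d²=653 > ρ²=50 → inactive
o2: d²=32 ≤ ρ²=50; F_rep = 24·(-4,4)/32² = (-0.0938,0.0938)
F = F_att + ΣF_rep = (2.9062,1.5938)
Δp = p'−p = (0.3633,0.1992); α = Δx/Fx = (93/256) / (93/32) = 1/8
check: Δy/Fy = (51/256) / (51/32) = 1/8 ✓

α = 1/8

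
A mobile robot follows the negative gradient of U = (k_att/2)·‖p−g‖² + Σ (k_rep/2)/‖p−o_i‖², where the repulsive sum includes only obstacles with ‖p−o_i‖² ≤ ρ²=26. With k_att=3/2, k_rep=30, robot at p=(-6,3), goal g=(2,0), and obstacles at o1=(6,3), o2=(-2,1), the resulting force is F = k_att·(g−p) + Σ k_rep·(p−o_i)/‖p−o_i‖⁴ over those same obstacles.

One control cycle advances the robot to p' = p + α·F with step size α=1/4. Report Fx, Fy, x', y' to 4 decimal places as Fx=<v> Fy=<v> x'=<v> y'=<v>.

Fx=11.7000 Fy=-4.3500 x'=-3.0750 y'=1.9125

F_att = 3/2·(g−p) = 3/2·(8,-3) = (12.0000,-4.5000)
o1: d²=144 > ρ²=26 → inactive
o2: d²=20 ≤ ρ²=26; F_rep = 30·(-4,2)/20² = (-0.3000,0.1500)
F = F_att + ΣF_rep = (11.7000,-4.3500)
p' = p + 1/4·F = (-3.0750,1.9125)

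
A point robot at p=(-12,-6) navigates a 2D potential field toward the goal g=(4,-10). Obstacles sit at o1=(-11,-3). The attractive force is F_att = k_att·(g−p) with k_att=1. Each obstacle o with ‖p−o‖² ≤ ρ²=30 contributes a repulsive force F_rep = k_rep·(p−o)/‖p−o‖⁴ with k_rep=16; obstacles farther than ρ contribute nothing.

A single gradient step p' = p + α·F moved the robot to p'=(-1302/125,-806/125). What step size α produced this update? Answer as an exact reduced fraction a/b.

α = 1/10

F_att = 1·(g−p) = 1·(16,-4) = (16.0000,-4.0000)
o1: d²=10 ≤ ρ²=30; F_rep = 16·(-1,-3)/10² = (-0.1600,-0.4800)
F = F_att + ΣF_rep = (15.8400,-4.4800)
Δp = p'−p = (1.5840,-0.4480); α = Δx/Fx = (198/125) / (396/25) = 1/10
check: Δy/Fy = (-56/125) / (-112/25) = 1/10 ✓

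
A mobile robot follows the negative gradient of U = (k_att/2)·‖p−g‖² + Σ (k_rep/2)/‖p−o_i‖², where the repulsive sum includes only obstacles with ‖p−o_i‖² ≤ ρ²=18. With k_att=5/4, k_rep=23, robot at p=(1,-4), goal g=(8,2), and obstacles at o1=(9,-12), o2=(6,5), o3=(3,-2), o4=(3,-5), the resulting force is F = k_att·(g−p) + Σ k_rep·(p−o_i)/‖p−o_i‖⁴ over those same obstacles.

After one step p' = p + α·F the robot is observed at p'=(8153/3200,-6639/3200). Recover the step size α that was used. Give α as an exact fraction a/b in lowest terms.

α = 1/4

F_att = 5/4·(g−p) = 5/4·(7,6) = (8.7500,7.5000)
o1: d²=128 > ρ²=18 → inactive
o2: d²=106 > ρ²=18 → inactive
o3: d²=8 ≤ ρ²=18; F_rep = 23·(-2,-2)/8² = (-0.7188,-0.7188)
o4: d²=5 ≤ ρ²=18; F_rep = 23·(-2,1)/5² = (-1.8400,0.9200)
F = F_att + ΣF_rep = (6.1913,7.7012)
Δp = p'−p = (1.5478,1.9253); α = Δx/Fx = (4953/3200) / (4953/800) = 1/4
check: Δy/Fy = (6161/3200) / (6161/800) = 1/4 ✓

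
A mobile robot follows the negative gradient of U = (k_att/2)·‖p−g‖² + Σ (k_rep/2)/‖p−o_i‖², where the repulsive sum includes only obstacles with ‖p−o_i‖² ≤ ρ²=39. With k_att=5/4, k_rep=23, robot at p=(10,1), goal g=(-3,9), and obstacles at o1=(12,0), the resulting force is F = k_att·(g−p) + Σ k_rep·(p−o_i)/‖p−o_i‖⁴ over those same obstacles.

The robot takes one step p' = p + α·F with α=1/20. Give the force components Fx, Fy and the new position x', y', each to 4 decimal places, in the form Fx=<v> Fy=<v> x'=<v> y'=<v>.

Fx=-18.0900 Fy=10.9200 x'=9.0955 y'=1.5460

F_att = 5/4·(g−p) = 5/4·(-13,8) = (-16.2500,10.0000)
o1: d²=5 ≤ ρ²=39; F_rep = 23·(-2,1)/5² = (-1.8400,0.9200)
F = F_att + ΣF_rep = (-18.0900,10.9200)
p' = p + 1/20·F = (9.0955,1.5460)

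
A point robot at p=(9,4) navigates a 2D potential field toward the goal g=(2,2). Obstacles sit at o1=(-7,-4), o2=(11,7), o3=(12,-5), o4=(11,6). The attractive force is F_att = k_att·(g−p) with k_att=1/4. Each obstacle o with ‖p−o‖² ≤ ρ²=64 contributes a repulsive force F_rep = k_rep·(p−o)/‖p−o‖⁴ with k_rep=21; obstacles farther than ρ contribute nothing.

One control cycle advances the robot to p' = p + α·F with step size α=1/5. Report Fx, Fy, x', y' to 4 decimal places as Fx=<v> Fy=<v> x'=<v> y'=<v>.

F_att = 1/4·(g−p) = 1/4·(-7,-2) = (-1.7500,-0.5000)
o1: d²=320 > ρ²=64 → inactive
o2: d²=13 ≤ ρ²=64; F_rep = 21·(-2,-3)/13² = (-0.2485,-0.3728)
o3: d²=90 > ρ²=64 → inactive
o4: d²=8 ≤ ρ²=64; F_rep = 21·(-2,-2)/8² = (-0.6562,-0.6562)
F = F_att + ΣF_rep = (-2.6548,-1.5290)
p' = p + 1/5·F = (8.4690,3.6942)

Fx=-2.6548 Fy=-1.5290 x'=8.4690 y'=3.6942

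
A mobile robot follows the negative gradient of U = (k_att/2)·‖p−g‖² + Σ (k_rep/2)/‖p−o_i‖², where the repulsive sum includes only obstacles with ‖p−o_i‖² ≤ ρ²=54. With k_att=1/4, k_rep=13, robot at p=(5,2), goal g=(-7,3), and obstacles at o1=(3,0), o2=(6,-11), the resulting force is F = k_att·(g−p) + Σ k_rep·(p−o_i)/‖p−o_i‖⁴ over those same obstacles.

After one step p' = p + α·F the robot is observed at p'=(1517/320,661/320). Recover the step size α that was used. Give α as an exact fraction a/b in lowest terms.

F_att = 1/4·(g−p) = 1/4·(-12,1) = (-3.0000,0.2500)
o1: d²=8 ≤ ρ²=54; F_rep = 13·(2,2)/8² = (0.4062,0.4062)
o2: d²=170 > ρ²=54 → inactive
F = F_att + ΣF_rep = (-2.5938,0.6562)
Δp = p'−p = (-0.2594,0.0656); α = Δx/Fx = (-83/320) / (-83/32) = 1/10
check: Δy/Fy = (21/320) / (21/32) = 1/10 ✓

α = 1/10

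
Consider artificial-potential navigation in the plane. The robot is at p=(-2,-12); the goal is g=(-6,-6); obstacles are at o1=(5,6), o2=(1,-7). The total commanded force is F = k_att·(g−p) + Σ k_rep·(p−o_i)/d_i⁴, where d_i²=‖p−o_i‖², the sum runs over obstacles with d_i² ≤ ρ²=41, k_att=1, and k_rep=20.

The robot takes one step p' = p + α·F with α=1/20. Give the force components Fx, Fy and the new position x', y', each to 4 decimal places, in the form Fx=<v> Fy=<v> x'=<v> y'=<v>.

F_att = 1·(g−p) = 1·(-4,6) = (-4.0000,6.0000)
o1: d²=373 > ρ²=41 → inactive
o2: d²=34 ≤ ρ²=41; F_rep = 20·(-3,-5)/34² = (-0.0519,-0.0865)
F = F_att + ΣF_rep = (-4.0519,5.9135)
p' = p + 1/20·F = (-2.2026,-11.7043)

Fx=-4.0519 Fy=5.9135 x'=-2.2026 y'=-11.7043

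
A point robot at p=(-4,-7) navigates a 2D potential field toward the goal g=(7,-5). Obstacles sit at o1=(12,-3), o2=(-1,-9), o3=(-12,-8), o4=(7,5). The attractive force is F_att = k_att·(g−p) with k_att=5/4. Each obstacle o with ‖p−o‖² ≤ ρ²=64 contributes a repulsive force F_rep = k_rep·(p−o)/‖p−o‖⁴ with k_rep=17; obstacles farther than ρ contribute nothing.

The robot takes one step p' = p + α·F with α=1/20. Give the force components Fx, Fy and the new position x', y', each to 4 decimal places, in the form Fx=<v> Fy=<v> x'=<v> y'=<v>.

F_att = 5/4·(g−p) = 5/4·(11,2) = (13.7500,2.5000)
o1: d²=272 > ρ²=64 → inactive
o2: d²=13 ≤ ρ²=64; F_rep = 17·(-3,2)/13² = (-0.3018,0.2012)
o3: d²=65 > ρ²=64 → inactive
o4: d²=265 > ρ²=64 → inactive
F = F_att + ΣF_rep = (13.4482,2.7012)
p' = p + 1/20·F = (-3.3276,-6.8649)

Fx=13.4482 Fy=2.7012 x'=-3.3276 y'=-6.8649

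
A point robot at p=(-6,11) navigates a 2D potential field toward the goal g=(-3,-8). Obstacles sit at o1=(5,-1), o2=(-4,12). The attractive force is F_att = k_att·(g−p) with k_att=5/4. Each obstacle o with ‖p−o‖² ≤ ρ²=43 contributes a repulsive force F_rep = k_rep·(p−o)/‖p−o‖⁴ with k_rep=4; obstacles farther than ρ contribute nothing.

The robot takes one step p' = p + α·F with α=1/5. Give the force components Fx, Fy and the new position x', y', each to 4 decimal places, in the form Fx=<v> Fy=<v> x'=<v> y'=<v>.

F_att = 5/4·(g−p) = 5/4·(3,-19) = (3.7500,-23.7500)
o1: d²=265 > ρ²=43 → inactive
o2: d²=5 ≤ ρ²=43; F_rep = 4·(-2,-1)/5² = (-0.3200,-0.1600)
F = F_att + ΣF_rep = (3.4300,-23.9100)
p' = p + 1/5·F = (-5.3140,6.2180)

Fx=3.4300 Fy=-23.9100 x'=-5.3140 y'=6.2180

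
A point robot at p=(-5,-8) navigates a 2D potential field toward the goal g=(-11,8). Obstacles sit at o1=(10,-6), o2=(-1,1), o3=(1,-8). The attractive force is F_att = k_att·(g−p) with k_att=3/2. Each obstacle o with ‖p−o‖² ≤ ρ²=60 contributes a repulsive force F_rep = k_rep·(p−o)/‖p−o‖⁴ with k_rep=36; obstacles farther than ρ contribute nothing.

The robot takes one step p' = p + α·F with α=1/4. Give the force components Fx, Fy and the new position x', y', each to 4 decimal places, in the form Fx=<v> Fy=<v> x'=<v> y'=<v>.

Fx=-9.1667 Fy=24.0000 x'=-7.2917 y'=-2.0000

F_att = 3/2·(g−p) = 3/2·(-6,16) = (-9.0000,24.0000)
o1: d²=229 > ρ²=60 → inactive
o2: d²=97 > ρ²=60 → inactive
o3: d²=36 ≤ ρ²=60; F_rep = 36·(-6,0)/36² = (-0.1667,0.0000)
F = F_att + ΣF_rep = (-9.1667,24.0000)
p' = p + 1/4·F = (-7.2917,-2.0000)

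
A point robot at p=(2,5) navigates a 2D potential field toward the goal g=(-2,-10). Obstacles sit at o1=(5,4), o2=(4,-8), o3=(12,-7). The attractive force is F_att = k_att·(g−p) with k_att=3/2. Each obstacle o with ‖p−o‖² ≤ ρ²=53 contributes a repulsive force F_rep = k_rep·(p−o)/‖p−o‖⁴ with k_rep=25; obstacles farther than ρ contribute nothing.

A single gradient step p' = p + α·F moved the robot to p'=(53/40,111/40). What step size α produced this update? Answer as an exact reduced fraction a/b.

F_att = 3/2·(g−p) = 3/2·(-4,-15) = (-6.0000,-22.5000)
o1: d²=10 ≤ ρ²=53; F_rep = 25·(-3,1)/10² = (-0.7500,0.2500)
o2: d²=173 > ρ²=53 → inactive
o3: d²=244 > ρ²=53 → inactive
F = F_att + ΣF_rep = (-6.7500,-22.2500)
Δp = p'−p = (-0.6750,-2.2250); α = Δx/Fx = (-27/40) / (-27/4) = 1/10
check: Δy/Fy = (-89/40) / (-89/4) = 1/10 ✓

α = 1/10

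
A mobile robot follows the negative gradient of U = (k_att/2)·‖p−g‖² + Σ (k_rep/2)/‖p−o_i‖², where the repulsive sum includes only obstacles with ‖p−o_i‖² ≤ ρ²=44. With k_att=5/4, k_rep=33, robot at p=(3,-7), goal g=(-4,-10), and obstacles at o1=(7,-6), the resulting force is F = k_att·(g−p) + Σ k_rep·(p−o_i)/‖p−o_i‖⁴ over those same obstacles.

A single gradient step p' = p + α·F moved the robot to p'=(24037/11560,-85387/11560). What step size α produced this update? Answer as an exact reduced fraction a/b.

F_att = 5/4·(g−p) = 5/4·(-7,-3) = (-8.7500,-3.7500)
o1: d²=17 ≤ ρ²=44; F_rep = 33·(-4,-1)/17² = (-0.4567,-0.1142)
F = F_att + ΣF_rep = (-9.2067,-3.8642)
Δp = p'−p = (-0.9207,-0.3864); α = Δx/Fx = (-10643/11560) / (-10643/1156) = 1/10
check: Δy/Fy = (-4467/11560) / (-4467/1156) = 1/10 ✓

α = 1/10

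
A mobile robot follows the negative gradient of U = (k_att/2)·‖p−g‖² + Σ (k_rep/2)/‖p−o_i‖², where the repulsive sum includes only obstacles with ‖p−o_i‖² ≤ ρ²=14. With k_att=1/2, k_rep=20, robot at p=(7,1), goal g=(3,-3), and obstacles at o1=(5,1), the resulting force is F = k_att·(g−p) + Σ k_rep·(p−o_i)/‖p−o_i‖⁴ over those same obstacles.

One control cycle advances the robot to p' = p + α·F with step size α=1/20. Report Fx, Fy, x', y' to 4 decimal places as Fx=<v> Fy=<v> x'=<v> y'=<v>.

F_att = 1/2·(g−p) = 1/2·(-4,-4) = (-2.0000,-2.0000)
o1: d²=4 ≤ ρ²=14; F_rep = 20·(2,0)/4² = (2.5000,0.0000)
F = F_att + ΣF_rep = (0.5000,-2.0000)
p' = p + 1/20·F = (7.0250,0.9000)

Fx=0.5000 Fy=-2.0000 x'=7.0250 y'=0.9000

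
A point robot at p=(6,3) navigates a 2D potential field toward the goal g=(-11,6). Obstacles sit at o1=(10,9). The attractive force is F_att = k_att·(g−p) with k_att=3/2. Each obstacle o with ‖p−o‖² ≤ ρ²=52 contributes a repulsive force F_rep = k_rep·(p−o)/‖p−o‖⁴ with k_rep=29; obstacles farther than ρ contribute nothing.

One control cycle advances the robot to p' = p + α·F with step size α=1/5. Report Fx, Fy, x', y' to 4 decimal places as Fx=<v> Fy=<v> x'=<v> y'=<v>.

F_att = 3/2·(g−p) = 3/2·(-17,3) = (-25.5000,4.5000)
o1: d²=52 ≤ ρ²=52; F_rep = 29·(-4,-6)/52² = (-0.0429,-0.0643)
F = F_att + ΣF_rep = (-25.5429,4.4357)
p' = p + 1/5·F = (0.8914,3.8871)

Fx=-25.5429 Fy=4.4357 x'=0.8914 y'=3.8871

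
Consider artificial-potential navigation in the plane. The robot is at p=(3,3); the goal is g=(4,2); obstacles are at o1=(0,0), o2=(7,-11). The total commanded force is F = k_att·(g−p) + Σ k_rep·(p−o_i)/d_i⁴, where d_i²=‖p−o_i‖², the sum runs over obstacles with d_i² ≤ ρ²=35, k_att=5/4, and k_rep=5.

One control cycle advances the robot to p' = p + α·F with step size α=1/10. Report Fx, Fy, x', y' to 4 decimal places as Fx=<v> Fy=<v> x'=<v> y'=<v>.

Fx=1.2963 Fy=-1.2037 x'=3.1296 y'=2.8796

F_att = 5/4·(g−p) = 5/4·(1,-1) = (1.2500,-1.2500)
o1: d²=18 ≤ ρ²=35; F_rep = 5·(3,3)/18² = (0.0463,0.0463)
o2: d²=212 > ρ²=35 → inactive
F = F_att + ΣF_rep = (1.2963,-1.2037)
p' = p + 1/10·F = (3.1296,2.8796)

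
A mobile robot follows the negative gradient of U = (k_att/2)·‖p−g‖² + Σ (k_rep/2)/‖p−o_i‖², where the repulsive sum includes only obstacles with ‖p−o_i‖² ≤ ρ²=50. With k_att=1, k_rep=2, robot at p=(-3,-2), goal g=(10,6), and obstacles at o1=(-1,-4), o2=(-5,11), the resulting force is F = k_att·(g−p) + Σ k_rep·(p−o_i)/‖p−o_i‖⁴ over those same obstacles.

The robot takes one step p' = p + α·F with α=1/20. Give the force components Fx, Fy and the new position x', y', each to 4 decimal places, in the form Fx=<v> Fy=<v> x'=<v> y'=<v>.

Fx=12.9375 Fy=8.0625 x'=-2.3531 y'=-1.5969

F_att = 1·(g−p) = 1·(13,8) = (13.0000,8.0000)
o1: d²=8 ≤ ρ²=50; F_rep = 2·(-2,2)/8² = (-0.0625,0.0625)
o2: d²=173 > ρ²=50 → inactive
F = F_att + ΣF_rep = (12.9375,8.0625)
p' = p + 1/20·F = (-2.3531,-1.5969)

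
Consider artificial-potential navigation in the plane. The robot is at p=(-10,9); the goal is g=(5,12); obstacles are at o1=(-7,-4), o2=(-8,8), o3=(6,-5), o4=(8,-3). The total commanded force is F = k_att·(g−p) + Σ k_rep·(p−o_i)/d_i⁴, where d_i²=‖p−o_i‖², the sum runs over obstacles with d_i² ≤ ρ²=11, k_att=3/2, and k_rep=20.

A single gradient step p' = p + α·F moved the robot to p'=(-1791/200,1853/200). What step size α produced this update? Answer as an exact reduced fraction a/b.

α = 1/20

F_att = 3/2·(g−p) = 3/2·(15,3) = (22.5000,4.5000)
o1: d²=178 > ρ²=11 → inactive
o2: d²=5 ≤ ρ²=11; F_rep = 20·(-2,1)/5² = (-1.6000,0.8000)
o3: d²=452 > ρ²=11 → inactive
o4: d²=468 > ρ²=11 → inactive
F = F_att + ΣF_rep = (20.9000,5.3000)
Δp = p'−p = (1.0450,0.2650); α = Δx/Fx = (209/200) / (209/10) = 1/20
check: Δy/Fy = (53/200) / (53/10) = 1/20 ✓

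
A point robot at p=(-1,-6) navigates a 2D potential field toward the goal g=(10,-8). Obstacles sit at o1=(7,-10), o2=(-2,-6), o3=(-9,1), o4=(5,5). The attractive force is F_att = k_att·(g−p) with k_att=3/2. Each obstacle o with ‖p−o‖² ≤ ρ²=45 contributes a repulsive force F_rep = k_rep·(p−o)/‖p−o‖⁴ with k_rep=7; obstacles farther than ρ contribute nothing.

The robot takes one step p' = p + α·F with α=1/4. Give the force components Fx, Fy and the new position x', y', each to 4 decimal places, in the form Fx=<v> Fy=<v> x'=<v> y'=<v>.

Fx=23.5000 Fy=-3.0000 x'=4.8750 y'=-6.7500

F_att = 3/2·(g−p) = 3/2·(11,-2) = (16.5000,-3.0000)
o1: d²=80 > ρ²=45 → inactive
o2: d²=1 ≤ ρ²=45; F_rep = 7·(1,0)/1² = (7.0000,0.0000)
o3: d²=113 > ρ²=45 → inactive
o4: d²=157 > ρ²=45 → inactive
F = F_att + ΣF_rep = (23.5000,-3.0000)
p' = p + 1/4·F = (4.8750,-6.7500)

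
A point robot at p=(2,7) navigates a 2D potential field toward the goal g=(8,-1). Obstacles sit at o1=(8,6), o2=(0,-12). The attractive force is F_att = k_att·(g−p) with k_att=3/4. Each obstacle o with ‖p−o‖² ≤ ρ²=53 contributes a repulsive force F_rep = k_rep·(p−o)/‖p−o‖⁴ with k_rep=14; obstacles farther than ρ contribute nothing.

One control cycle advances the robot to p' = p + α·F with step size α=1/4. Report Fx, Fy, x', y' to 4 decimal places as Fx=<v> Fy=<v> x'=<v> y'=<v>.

Fx=4.4386 Fy=-5.9898 x'=3.1097 y'=5.5026

F_att = 3/4·(g−p) = 3/4·(6,-8) = (4.5000,-6.0000)
o1: d²=37 ≤ ρ²=53; F_rep = 14·(-6,1)/37² = (-0.0614,0.0102)
o2: d²=365 > ρ²=53 → inactive
F = F_att + ΣF_rep = (4.4386,-5.9898)
p' = p + 1/4·F = (3.1097,5.5026)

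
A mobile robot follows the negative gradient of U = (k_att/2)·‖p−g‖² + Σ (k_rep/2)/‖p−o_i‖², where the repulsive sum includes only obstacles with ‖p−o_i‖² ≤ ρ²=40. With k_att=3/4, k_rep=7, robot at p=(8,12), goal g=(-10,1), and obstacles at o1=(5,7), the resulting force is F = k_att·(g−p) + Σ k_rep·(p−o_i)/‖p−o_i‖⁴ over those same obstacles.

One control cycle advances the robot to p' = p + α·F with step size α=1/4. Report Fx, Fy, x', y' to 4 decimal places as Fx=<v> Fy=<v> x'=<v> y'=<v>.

F_att = 3/4·(g−p) = 3/4·(-18,-11) = (-13.5000,-8.2500)
o1: d²=34 ≤ ρ²=40; F_rep = 7·(3,5)/34² = (0.0182,0.0303)
F = F_att + ΣF_rep = (-13.4818,-8.2197)
p' = p + 1/4·F = (4.6295,9.9451)

Fx=-13.4818 Fy=-8.2197 x'=4.6295 y'=9.9451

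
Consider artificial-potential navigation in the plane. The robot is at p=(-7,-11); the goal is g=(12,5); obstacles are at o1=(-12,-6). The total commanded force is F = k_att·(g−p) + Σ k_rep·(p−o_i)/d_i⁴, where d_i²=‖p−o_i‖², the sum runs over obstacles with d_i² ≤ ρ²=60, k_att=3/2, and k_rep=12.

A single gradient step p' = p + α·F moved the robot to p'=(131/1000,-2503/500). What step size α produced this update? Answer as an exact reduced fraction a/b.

α = 1/4

F_att = 3/2·(g−p) = 3/2·(19,16) = (28.5000,24.0000)
o1: d²=50 ≤ ρ²=60; F_rep = 12·(5,-5)/50² = (0.0240,-0.0240)
F = F_att + ΣF_rep = (28.5240,23.9760)
Δp = p'−p = (7.1310,5.9940); α = Δx/Fx = (7131/1000) / (7131/250) = 1/4
check: Δy/Fy = (2997/500) / (2997/125) = 1/4 ✓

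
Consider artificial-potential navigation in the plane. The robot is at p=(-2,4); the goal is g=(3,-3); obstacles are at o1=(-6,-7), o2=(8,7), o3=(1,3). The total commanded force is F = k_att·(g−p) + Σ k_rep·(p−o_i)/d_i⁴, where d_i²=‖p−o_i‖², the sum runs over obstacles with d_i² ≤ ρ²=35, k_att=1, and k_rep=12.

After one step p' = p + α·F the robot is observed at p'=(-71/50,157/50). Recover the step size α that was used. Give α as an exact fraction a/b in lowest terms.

α = 1/8

F_att = 1·(g−p) = 1·(5,-7) = (5.0000,-7.0000)
o1: d²=137 > ρ²=35 → inactive
o2: d²=109 > ρ²=35 → inactive
o3: d²=10 ≤ ρ²=35; F_rep = 12·(-3,1)/10² = (-0.3600,0.1200)
F = F_att + ΣF_rep = (4.6400,-6.8800)
Δp = p'−p = (0.5800,-0.8600); α = Δx/Fx = (29/50) / (116/25) = 1/8
check: Δy/Fy = (-43/50) / (-172/25) = 1/8 ✓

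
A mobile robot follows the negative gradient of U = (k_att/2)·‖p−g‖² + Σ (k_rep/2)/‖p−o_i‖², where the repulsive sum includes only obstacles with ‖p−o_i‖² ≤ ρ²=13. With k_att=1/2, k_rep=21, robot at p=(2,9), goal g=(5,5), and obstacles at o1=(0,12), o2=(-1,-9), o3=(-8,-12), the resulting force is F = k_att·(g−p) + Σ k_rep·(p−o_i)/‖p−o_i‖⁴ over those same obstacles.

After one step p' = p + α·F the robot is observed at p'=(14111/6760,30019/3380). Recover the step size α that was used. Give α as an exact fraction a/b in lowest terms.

F_att = 1/2·(g−p) = 1/2·(3,-4) = (1.5000,-2.0000)
o1: d²=13 ≤ ρ²=13; F_rep = 21·(2,-3)/13² = (0.2485,-0.3728)
o2: d²=333 > ρ²=13 → inactive
o3: d²=541 > ρ²=13 → inactive
F = F_att + ΣF_rep = (1.7485,-2.3728)
Δp = p'−p = (0.0874,-0.1186); α = Δx/Fx = (591/6760) / (591/338) = 1/20
check: Δy/Fy = (-401/3380) / (-401/169) = 1/20 ✓

α = 1/20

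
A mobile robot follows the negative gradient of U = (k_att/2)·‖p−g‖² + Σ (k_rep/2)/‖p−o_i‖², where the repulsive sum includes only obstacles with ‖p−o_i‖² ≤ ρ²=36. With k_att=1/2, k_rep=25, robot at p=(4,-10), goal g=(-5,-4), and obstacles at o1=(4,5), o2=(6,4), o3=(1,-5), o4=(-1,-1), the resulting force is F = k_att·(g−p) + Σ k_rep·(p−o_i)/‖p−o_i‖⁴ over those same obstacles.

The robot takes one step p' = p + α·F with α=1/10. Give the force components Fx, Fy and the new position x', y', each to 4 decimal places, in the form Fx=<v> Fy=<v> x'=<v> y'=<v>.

F_att = 1/2·(g−p) = 1/2·(-9,6) = (-4.5000,3.0000)
o1: d²=225 > ρ²=36 → inactive
o2: d²=200 > ρ²=36 → inactive
o3: d²=34 ≤ ρ²=36; F_rep = 25·(3,-5)/34² = (0.0649,-0.1081)
o4: d²=106 > ρ²=36 → inactive
F = F_att + ΣF_rep = (-4.4351,2.8919)
p' = p + 1/10·F = (3.5565,-9.7108)

Fx=-4.4351 Fy=2.8919 x'=3.5565 y'=-9.7108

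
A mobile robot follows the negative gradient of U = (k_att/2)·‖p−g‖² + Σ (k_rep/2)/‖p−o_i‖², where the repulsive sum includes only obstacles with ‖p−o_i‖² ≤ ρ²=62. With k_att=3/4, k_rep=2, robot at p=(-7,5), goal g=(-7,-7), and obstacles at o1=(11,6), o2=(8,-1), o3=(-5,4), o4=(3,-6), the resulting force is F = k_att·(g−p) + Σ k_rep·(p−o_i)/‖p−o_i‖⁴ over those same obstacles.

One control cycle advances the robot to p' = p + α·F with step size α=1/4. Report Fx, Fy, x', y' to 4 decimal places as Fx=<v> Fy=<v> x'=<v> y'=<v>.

F_att = 3/4·(g−p) = 3/4·(0,-12) = (0.0000,-9.0000)
o1: d²=325 > ρ²=62 → inactive
o2: d²=261 > ρ²=62 → inactive
o3: d²=5 ≤ ρ²=62; F_rep = 2·(-2,1)/5² = (-0.1600,0.0800)
o4: d²=221 > ρ²=62 → inactive
F = F_att + ΣF_rep = (-0.1600,-8.9200)
p' = p + 1/4·F = (-7.0400,2.7700)

Fx=-0.1600 Fy=-8.9200 x'=-7.0400 y'=2.7700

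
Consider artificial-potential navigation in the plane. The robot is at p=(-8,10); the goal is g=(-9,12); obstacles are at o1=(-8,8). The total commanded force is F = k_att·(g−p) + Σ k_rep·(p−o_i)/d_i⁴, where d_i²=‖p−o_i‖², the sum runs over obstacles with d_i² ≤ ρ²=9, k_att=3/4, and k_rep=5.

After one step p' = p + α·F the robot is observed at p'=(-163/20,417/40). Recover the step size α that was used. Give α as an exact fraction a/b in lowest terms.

α = 1/5

F_att = 3/4·(g−p) = 3/4·(-1,2) = (-0.7500,1.5000)
o1: d²=4 ≤ ρ²=9; F_rep = 5·(0,2)/4² = (0.0000,0.6250)
F = F_att + ΣF_rep = (-0.7500,2.1250)
Δp = p'−p = (-0.1500,0.4250); α = Δx/Fx = (-3/20) / (-3/4) = 1/5
check: Δy/Fy = (17/40) / (17/8) = 1/5 ✓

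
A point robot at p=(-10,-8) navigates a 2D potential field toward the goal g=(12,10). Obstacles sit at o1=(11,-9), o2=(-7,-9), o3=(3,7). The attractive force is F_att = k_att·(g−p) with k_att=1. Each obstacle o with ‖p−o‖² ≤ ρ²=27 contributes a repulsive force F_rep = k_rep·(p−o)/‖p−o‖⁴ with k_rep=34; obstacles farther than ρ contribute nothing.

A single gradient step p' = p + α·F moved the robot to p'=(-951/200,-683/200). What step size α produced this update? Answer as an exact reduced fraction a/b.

F_att = 1·(g−p) = 1·(22,18) = (22.0000,18.0000)
o1: d²=442 > ρ²=27 → inactive
o2: d²=10 ≤ ρ²=27; F_rep = 34·(-3,1)/10² = (-1.0200,0.3400)
o3: d²=394 > ρ²=27 → inactive
F = F_att + ΣF_rep = (20.9800,18.3400)
Δp = p'−p = (5.2450,4.5850); α = Δx/Fx = (1049/200) / (1049/50) = 1/4
check: Δy/Fy = (917/200) / (917/50) = 1/4 ✓

α = 1/4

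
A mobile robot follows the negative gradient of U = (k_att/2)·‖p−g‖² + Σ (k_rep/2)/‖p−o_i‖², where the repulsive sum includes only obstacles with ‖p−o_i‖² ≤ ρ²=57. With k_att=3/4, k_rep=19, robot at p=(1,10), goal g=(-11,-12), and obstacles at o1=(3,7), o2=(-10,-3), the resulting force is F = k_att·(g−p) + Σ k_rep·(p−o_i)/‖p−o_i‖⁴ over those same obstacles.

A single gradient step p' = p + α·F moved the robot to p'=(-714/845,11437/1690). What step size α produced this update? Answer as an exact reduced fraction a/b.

α = 1/5

F_att = 3/4·(g−p) = 3/4·(-12,-22) = (-9.0000,-16.5000)
o1: d²=13 ≤ ρ²=57; F_rep = 19·(-2,3)/13² = (-0.2249,0.3373)
o2: d²=290 > ρ²=57 → inactive
F = F_att + ΣF_rep = (-9.2249,-16.1627)
Δp = p'−p = (-1.8450,-3.2325); α = Δx/Fx = (-1559/845) / (-1559/169) = 1/5
check: Δy/Fy = (-5463/1690) / (-5463/338) = 1/5 ✓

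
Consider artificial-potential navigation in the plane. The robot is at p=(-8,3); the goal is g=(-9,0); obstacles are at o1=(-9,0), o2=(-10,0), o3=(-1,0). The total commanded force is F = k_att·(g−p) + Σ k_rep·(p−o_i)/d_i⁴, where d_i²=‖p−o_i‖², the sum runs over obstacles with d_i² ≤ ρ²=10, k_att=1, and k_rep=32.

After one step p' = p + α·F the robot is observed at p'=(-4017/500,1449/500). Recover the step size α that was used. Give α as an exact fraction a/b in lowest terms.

F_att = 1·(g−p) = 1·(-1,-3) = (-1.0000,-3.0000)
o1: d²=10 ≤ ρ²=10; F_rep = 32·(1,3)/10² = (0.3200,0.9600)
o2: d²=13 > ρ²=10 → inactive
o3: d²=58 > ρ²=10 → inactive
F = F_att + ΣF_rep = (-0.6800,-2.0400)
Δp = p'−p = (-0.0340,-0.1020); α = Δx/Fx = (-17/500) / (-17/25) = 1/20
check: Δy/Fy = (-51/500) / (-51/25) = 1/20 ✓

α = 1/20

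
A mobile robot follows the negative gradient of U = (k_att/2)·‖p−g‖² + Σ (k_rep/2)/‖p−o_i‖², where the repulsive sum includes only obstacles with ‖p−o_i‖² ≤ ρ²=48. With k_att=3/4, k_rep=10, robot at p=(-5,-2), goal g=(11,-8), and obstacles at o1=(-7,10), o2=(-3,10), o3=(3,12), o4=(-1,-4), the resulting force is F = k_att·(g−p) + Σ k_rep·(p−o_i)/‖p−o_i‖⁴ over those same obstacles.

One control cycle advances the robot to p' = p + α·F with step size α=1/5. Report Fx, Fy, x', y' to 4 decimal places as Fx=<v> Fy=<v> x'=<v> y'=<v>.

Fx=11.9000 Fy=-4.4500 x'=-2.6200 y'=-2.8900

F_att = 3/4·(g−p) = 3/4·(16,-6) = (12.0000,-4.5000)
o1: d²=148 > ρ²=48 → inactive
o2: d²=148 > ρ²=48 → inactive
o3: d²=260 > ρ²=48 → inactive
o4: d²=20 ≤ ρ²=48; F_rep = 10·(-4,2)/20² = (-0.1000,0.0500)
F = F_att + ΣF_rep = (11.9000,-4.4500)
p' = p + 1/5·F = (-2.6200,-2.8900)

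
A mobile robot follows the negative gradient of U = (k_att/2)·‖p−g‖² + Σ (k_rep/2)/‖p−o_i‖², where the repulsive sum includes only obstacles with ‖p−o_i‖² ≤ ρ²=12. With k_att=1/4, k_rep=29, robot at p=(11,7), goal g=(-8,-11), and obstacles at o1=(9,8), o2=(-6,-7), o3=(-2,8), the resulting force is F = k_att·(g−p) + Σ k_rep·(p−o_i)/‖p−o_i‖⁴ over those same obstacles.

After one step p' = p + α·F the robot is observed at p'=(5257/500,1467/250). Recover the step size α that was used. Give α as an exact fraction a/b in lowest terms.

α = 1/5

F_att = 1/4·(g−p) = 1/4·(-19,-18) = (-4.7500,-4.5000)
o1: d²=5 ≤ ρ²=12; F_rep = 29·(2,-1)/5² = (2.3200,-1.1600)
o2: d²=485 > ρ²=12 → inactive
o3: d²=170 > ρ²=12 → inactive
F = F_att + ΣF_rep = (-2.4300,-5.6600)
Δp = p'−p = (-0.4860,-1.1320); α = Δx/Fx = (-243/500) / (-243/100) = 1/5
check: Δy/Fy = (-283/250) / (-283/50) = 1/5 ✓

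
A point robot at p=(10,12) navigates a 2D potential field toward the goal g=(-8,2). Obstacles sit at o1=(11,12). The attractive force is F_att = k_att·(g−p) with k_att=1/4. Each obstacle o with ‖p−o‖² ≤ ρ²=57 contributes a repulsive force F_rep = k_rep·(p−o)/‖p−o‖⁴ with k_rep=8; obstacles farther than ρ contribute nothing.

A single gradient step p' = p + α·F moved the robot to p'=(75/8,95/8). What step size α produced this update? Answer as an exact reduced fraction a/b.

α = 1/20

F_att = 1/4·(g−p) = 1/4·(-18,-10) = (-4.5000,-2.5000)
o1: d²=1 ≤ ρ²=57; F_rep = 8·(-1,0)/1² = (-8.0000,0.0000)
F = F_att + ΣF_rep = (-12.5000,-2.5000)
Δp = p'−p = (-0.6250,-0.1250); α = Δx/Fx = (-5/8) / (-25/2) = 1/20
check: Δy/Fy = (-1/8) / (-5/2) = 1/20 ✓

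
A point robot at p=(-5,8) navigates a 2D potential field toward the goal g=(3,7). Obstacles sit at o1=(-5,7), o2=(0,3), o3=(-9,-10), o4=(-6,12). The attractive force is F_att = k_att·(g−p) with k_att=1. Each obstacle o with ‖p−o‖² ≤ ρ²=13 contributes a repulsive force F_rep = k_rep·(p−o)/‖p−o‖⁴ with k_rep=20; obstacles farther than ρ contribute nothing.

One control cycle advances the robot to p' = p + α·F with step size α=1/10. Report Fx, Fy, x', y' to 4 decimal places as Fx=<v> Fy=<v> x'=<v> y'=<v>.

Fx=8.0000 Fy=19.0000 x'=-4.2000 y'=9.9000

F_att = 1·(g−p) = 1·(8,-1) = (8.0000,-1.0000)
o1: d²=1 ≤ ρ²=13; F_rep = 20·(0,1)/1² = (0.0000,20.0000)
o2: d²=50 > ρ²=13 → inactive
o3: d²=340 > ρ²=13 → inactive
o4: d²=17 > ρ²=13 → inactive
F = F_att + ΣF_rep = (8.0000,19.0000)
p' = p + 1/10·F = (-4.2000,9.9000)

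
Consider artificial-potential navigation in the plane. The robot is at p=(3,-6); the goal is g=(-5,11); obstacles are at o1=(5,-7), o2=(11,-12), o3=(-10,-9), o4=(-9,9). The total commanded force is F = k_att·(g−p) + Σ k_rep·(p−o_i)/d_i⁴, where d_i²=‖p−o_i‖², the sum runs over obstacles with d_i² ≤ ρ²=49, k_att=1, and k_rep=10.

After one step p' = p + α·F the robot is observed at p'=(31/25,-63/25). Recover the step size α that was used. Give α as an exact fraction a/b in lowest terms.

α = 1/5

F_att = 1·(g−p) = 1·(-8,17) = (-8.0000,17.0000)
o1: d²=5 ≤ ρ²=49; F_rep = 10·(-2,1)/5² = (-0.8000,0.4000)
o2: d²=100 > ρ²=49 → inactive
o3: d²=178 > ρ²=49 → inactive
o4: d²=369 > ρ²=49 → inactive
F = F_att + ΣF_rep = (-8.8000,17.4000)
Δp = p'−p = (-1.7600,3.4800); α = Δx/Fx = (-44/25) / (-44/5) = 1/5
check: Δy/Fy = (87/25) / (87/5) = 1/5 ✓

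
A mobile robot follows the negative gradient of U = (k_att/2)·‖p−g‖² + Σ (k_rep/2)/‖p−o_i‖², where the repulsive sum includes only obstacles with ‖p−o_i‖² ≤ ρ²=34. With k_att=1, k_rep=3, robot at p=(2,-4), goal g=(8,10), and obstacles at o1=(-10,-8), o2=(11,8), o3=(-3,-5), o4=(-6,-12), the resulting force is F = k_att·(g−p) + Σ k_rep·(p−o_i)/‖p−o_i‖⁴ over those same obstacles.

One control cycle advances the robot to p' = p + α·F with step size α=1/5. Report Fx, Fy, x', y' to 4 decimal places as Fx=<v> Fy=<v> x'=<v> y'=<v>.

F_att = 1·(g−p) = 1·(6,14) = (6.0000,14.0000)
o1: d²=160 > ρ²=34 → inactive
o2: d²=225 > ρ²=34 → inactive
o3: d²=26 ≤ ρ²=34; F_rep = 3·(5,1)/26² = (0.0222,0.0044)
o4: d²=128 > ρ²=34 → inactive
F = F_att + ΣF_rep = (6.0222,14.0044)
p' = p + 1/5·F = (3.2044,-1.1991)

Fx=6.0222 Fy=14.0044 x'=3.2044 y'=-1.1991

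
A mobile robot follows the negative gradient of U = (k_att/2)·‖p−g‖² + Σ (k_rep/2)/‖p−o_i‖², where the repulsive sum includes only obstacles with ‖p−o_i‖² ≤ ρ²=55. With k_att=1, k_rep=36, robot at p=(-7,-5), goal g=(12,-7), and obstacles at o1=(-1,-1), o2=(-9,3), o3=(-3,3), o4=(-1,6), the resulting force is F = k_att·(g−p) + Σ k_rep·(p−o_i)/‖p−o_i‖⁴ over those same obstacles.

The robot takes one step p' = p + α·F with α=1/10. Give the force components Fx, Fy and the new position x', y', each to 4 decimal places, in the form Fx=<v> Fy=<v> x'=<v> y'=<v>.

F_att = 1·(g−p) = 1·(19,-2) = (19.0000,-2.0000)
o1: d²=52 ≤ ρ²=55; F_rep = 36·(-6,-4)/52² = (-0.0799,-0.0533)
o2: d²=68 > ρ²=55 → inactive
o3: d²=80 > ρ²=55 → inactive
o4: d²=157 > ρ²=55 → inactive
F = F_att + ΣF_rep = (18.9201,-2.0533)
p' = p + 1/10·F = (-5.1080,-5.2053)

Fx=18.9201 Fy=-2.0533 x'=-5.1080 y'=-5.2053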